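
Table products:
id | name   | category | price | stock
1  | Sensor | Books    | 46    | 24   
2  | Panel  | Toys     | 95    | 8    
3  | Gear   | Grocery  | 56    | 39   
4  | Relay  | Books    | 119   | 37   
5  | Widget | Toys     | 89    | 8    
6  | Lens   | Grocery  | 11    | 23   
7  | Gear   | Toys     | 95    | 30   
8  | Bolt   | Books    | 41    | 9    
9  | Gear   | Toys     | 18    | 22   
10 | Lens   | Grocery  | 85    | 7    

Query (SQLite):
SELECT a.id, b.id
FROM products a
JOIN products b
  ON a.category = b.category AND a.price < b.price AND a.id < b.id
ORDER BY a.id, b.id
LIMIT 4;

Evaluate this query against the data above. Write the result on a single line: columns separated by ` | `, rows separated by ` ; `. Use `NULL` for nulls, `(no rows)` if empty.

1 | 4 ; 3 | 10 ; 5 | 7 ; 6 | 10

Pairs (a,b) with same category, a.price < b.price, a.id < b.id.
category groups: Books:{1,4,8} Grocery:{3,6,10} Toys:{2,5,7,9}
Ordered by (a.id, b.id); first 4.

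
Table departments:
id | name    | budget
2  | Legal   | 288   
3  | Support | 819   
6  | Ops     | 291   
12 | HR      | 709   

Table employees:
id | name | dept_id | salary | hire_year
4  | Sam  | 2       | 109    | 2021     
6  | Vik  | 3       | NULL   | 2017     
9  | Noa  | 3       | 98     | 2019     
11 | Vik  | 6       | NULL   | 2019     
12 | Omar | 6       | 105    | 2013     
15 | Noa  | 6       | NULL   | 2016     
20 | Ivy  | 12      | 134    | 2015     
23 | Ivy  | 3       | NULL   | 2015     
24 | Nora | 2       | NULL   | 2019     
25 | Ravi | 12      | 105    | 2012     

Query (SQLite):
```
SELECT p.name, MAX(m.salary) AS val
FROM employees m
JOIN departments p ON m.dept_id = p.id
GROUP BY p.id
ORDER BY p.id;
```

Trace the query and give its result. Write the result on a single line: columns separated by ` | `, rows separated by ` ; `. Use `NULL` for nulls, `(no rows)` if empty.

Join each employees row to its departments via dept_id.
Group joined rows by departments.id; compute MAX(m.salary) per group.
  2: ids {4, 24} → MAX(m.salary)=109
  3: ids {6, 9, 23} → MAX(m.salary)=98
  6: ids {11, 12, 15} → MAX(m.salary)=105
  12: ids {20, 25} → MAX(m.salary)=134

Legal | 109 ; Support | 98 ; Ops | 105 ; HR | 134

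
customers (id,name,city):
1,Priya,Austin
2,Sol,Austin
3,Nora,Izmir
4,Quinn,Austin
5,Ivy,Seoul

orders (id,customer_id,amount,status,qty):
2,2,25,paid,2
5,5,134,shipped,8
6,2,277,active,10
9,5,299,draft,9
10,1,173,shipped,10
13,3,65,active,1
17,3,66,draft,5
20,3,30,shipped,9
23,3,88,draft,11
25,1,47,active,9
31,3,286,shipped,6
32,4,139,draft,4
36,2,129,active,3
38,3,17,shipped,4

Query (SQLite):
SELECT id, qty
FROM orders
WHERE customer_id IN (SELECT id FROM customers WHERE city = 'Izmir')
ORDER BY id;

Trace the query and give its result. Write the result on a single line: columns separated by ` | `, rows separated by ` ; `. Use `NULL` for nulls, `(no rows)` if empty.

Inner query: customers.id where city = 'Izmir'.
Outer: keep orders rows whose customer_id is in that set.
Inner query → {3}

13 | 1 ; 17 | 5 ; 20 | 9 ; 23 | 11 ; 31 | 6 ; 38 | 4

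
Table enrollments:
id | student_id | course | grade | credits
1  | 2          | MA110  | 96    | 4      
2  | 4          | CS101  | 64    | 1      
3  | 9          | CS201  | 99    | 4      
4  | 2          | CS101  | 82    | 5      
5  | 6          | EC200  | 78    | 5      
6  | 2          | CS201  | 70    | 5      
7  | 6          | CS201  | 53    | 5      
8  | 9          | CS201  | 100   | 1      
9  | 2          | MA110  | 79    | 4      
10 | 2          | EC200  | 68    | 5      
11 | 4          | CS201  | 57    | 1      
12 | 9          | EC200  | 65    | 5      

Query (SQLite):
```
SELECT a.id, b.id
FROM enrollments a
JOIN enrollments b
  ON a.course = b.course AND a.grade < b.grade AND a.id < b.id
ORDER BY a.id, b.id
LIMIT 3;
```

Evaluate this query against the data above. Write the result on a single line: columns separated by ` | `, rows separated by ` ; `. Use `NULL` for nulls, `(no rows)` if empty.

Pairs (a,b) with same course, a.grade < b.grade, a.id < b.id.
course groups: CS101:{2,4} CS201:{3,6,7,8,11} EC200:{5,10,12} MA110:{1,9}
Ordered by (a.id, b.id); first 3.

2 | 4 ; 3 | 8 ; 6 | 8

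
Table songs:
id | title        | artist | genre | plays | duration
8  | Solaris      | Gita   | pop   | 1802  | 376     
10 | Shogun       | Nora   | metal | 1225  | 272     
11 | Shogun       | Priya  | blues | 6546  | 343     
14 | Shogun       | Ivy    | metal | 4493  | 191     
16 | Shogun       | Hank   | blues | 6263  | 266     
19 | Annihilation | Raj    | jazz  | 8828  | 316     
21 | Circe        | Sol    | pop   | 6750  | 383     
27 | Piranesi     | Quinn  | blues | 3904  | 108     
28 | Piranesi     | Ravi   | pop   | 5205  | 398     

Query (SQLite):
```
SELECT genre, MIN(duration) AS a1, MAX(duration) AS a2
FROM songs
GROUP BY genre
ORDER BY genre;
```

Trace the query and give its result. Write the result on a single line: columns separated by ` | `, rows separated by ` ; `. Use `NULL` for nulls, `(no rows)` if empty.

blues | 108 | 343 ; jazz | 316 | 316 ; metal | 191 | 272 ; pop | 376 | 398

Group songs by genre.
Per group compute: MIN(duration), MAX(duration).
  blues: ids {11, 16, 27} → MIN(duration)=108, MAX(duration)=343
  jazz: ids {19} → MIN(duration)=316, MAX(duration)=316
  metal: ids {10, 14} → MIN(duration)=191, MAX(duration)=272
  pop: ids {8, 21, 28} → MIN(duration)=376, MAX(duration)=398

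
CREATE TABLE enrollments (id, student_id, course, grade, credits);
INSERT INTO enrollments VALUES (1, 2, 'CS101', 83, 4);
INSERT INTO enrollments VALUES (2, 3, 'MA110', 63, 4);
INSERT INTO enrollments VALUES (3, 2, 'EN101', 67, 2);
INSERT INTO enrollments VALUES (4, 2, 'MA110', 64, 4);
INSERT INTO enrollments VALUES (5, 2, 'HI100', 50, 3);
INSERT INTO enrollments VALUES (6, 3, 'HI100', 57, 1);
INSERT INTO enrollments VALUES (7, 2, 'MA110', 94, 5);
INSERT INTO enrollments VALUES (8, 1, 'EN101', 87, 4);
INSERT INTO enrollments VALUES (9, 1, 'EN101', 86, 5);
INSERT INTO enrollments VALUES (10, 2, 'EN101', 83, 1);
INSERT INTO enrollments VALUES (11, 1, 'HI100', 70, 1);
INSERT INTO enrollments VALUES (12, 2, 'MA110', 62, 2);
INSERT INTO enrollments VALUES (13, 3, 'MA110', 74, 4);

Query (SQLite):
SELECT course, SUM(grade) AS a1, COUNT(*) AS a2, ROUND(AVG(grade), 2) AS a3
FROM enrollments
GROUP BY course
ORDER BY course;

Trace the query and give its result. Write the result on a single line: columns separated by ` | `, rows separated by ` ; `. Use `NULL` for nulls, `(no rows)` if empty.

Group enrollments by course.
Per group compute: SUM(grade), COUNT(*), ROUND(AVG(grade), 2).
  CS101: ids {1} → SUM(grade)=83, COUNT(*)=1, ROUND(AVG(grade), 2)=83
  EN101: ids {3, 8, 9, 10} → SUM(grade)=323, COUNT(*)=4, ROUND(AVG(grade), 2)=80.75
  HI100: ids {5, 6, 11} → SUM(grade)=177, COUNT(*)=3, ROUND(AVG(grade), 2)=59
  MA110: ids {2, 4, 7, 12, 13} → SUM(grade)=357, COUNT(*)=5, ROUND(AVG(grade), 2)=71.4

CS101 | 83 | 1 | 83 ; EN101 | 323 | 4 | 80.75 ; HI100 | 177 | 3 | 59 ; MA110 | 357 | 5 | 71.4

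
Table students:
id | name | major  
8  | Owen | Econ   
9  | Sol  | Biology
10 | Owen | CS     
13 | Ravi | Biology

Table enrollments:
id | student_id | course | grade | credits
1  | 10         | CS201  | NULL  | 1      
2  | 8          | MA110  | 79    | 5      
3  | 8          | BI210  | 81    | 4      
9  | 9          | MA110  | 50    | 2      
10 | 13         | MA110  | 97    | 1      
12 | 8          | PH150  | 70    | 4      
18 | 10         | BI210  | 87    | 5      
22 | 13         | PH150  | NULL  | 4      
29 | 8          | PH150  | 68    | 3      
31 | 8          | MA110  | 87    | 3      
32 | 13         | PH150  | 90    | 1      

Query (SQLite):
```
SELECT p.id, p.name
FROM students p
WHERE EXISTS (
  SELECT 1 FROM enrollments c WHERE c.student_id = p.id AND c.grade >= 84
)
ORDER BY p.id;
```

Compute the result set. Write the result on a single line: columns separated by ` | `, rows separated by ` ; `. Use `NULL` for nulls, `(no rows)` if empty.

8 | Owen ; 10 | Owen ; 13 | Ravi

For each students row, check whether any enrollments with matching student_id has grade >= 84.
Keep rows where that is true.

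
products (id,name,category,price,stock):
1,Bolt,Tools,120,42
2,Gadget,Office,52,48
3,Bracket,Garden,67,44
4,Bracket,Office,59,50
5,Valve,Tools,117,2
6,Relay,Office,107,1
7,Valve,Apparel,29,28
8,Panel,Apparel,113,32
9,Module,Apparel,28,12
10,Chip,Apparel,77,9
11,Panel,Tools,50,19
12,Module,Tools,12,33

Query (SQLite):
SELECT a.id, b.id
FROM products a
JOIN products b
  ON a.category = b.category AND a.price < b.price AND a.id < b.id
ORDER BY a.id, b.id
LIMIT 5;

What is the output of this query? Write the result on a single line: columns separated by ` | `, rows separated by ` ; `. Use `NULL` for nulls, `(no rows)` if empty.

2 | 4 ; 2 | 6 ; 4 | 6 ; 7 | 8 ; 7 | 10

Pairs (a,b) with same category, a.price < b.price, a.id < b.id.
category groups: Apparel:{7,8,9,10} Garden:{3} Office:{2,4,6} Tools:{1,5,11,12}
Ordered by (a.id, b.id); first 5.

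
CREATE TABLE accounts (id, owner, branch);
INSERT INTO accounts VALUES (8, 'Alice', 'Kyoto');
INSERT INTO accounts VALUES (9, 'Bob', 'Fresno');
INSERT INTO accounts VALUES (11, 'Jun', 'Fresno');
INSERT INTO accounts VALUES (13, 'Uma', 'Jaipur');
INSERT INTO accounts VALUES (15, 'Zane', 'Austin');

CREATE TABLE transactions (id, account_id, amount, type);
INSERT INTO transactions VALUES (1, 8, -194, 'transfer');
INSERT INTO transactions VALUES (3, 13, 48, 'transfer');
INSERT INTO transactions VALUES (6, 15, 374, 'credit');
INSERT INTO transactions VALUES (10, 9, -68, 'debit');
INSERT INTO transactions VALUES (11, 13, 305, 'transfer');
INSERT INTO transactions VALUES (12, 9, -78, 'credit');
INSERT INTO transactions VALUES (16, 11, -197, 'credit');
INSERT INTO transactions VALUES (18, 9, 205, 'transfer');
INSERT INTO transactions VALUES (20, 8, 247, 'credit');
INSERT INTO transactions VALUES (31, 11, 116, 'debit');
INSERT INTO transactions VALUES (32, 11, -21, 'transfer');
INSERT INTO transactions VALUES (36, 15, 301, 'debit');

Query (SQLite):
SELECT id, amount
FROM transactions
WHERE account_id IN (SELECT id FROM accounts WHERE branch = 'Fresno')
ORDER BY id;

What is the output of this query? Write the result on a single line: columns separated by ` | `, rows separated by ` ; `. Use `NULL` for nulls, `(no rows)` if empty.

10 | -68 ; 12 | -78 ; 16 | -197 ; 18 | 205 ; 31 | 116 ; 32 | -21

Inner query: accounts.id where branch = 'Fresno'.
Outer: keep transactions rows whose account_id is in that set.
Inner query → {9, 11}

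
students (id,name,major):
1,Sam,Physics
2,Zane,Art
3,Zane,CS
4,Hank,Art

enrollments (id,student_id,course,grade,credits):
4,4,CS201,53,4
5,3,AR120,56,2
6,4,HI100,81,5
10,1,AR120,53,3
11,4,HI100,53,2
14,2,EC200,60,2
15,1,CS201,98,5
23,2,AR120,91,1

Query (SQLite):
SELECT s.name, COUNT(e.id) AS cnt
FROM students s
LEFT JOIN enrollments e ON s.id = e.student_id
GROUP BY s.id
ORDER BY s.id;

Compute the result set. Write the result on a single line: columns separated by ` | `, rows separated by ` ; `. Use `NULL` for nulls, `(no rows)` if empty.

LEFT JOIN keeps every students row; unmatched ones get NULL for enrollments columns.
Group by students.id and compute COUNT(e.id). COUNT(col) of an all-NULL group is 0.
  1: ids {10, 15} → COUNT(e.id)=2
  2: ids {14, 23} → COUNT(e.id)=2
  3: ids {5} → COUNT(e.id)=1
  4: ids {4, 6, 11} → COUNT(e.id)=3

Sam | 2 ; Zane | 2 ; Zane | 1 ; Hank | 3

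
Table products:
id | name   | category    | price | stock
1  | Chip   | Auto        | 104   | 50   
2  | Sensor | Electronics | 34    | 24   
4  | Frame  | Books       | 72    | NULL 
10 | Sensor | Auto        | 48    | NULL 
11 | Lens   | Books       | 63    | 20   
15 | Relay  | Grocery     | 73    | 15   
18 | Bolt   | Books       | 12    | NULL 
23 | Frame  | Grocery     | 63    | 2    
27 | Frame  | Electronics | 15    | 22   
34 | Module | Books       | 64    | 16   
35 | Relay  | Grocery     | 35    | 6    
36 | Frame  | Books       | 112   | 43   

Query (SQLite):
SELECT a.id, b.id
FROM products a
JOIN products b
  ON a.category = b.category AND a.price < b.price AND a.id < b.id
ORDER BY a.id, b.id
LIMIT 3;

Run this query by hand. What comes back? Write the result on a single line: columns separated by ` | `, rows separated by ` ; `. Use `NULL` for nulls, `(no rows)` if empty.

Pairs (a,b) with same category, a.price < b.price, a.id < b.id.
category groups: Auto:{1,10} Books:{4,11,18,34,36} Electronics:{2,27} Grocery:{15,23,35}
Ordered by (a.id, b.id); first 3.

4 | 36 ; 11 | 34 ; 11 | 36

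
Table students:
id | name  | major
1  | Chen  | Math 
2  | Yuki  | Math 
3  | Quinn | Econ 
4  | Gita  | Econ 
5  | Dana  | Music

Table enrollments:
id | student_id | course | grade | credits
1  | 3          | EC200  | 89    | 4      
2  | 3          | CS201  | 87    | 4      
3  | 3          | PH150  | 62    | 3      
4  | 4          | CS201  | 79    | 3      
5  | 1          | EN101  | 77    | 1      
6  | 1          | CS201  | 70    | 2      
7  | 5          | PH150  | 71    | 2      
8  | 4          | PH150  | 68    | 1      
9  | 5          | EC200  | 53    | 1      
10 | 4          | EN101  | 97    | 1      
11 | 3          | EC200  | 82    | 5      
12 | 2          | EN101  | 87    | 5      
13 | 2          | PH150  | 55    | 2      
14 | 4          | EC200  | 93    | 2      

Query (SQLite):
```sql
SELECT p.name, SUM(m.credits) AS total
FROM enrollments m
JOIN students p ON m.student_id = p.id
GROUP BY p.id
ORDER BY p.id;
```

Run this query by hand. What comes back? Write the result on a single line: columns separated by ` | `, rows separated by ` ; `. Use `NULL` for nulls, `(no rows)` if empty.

Join each enrollments row to its students via student_id.
Group joined rows by students.id; compute SUM(m.credits) per group.
  1: ids {5, 6} → SUM(m.credits)=3
  2: ids {12, 13} → SUM(m.credits)=7
  3: ids {1, 2, 3, 11} → SUM(m.credits)=16
  4: ids {4, 8, 10, 14} → SUM(m.credits)=7
  5: ids {7, 9} → SUM(m.credits)=3

Chen | 3 ; Yuki | 7 ; Quinn | 16 ; Gita | 7 ; Dana | 3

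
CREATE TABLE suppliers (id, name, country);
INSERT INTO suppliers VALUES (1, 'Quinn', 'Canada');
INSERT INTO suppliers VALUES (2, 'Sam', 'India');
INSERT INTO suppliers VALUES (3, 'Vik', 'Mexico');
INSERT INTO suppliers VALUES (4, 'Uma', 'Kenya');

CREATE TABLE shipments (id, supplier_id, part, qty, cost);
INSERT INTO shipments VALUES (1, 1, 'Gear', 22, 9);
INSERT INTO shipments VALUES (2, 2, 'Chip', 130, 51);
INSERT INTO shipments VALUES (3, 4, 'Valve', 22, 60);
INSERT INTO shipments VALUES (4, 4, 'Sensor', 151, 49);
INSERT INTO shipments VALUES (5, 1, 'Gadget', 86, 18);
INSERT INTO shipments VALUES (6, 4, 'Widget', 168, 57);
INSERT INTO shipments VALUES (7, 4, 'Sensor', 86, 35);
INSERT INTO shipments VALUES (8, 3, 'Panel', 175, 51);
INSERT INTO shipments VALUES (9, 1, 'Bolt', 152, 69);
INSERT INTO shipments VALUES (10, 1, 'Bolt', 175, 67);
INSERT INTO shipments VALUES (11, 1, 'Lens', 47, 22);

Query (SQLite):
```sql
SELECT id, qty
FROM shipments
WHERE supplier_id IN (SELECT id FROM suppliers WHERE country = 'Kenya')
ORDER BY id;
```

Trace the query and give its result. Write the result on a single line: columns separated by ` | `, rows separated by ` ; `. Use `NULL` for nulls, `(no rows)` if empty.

3 | 22 ; 4 | 151 ; 6 | 168 ; 7 | 86

Inner query: suppliers.id where country = 'Kenya'.
Outer: keep shipments rows whose supplier_id is in that set.
Inner query → {4}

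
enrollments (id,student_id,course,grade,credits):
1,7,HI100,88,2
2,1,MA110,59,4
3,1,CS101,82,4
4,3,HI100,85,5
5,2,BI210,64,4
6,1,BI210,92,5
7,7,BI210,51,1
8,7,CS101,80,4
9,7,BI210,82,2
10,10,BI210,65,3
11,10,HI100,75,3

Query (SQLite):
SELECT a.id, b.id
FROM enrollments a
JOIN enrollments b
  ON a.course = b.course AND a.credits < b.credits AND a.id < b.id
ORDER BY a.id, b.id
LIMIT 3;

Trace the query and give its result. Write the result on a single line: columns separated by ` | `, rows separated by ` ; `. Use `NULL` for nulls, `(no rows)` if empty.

1 | 4 ; 1 | 11 ; 5 | 6

Pairs (a,b) with same course, a.credits < b.credits, a.id < b.id.
course groups: BI210:{5,6,7,9,10} CS101:{3,8} HI100:{1,4,11} MA110:{2}
Ordered by (a.id, b.id); first 3.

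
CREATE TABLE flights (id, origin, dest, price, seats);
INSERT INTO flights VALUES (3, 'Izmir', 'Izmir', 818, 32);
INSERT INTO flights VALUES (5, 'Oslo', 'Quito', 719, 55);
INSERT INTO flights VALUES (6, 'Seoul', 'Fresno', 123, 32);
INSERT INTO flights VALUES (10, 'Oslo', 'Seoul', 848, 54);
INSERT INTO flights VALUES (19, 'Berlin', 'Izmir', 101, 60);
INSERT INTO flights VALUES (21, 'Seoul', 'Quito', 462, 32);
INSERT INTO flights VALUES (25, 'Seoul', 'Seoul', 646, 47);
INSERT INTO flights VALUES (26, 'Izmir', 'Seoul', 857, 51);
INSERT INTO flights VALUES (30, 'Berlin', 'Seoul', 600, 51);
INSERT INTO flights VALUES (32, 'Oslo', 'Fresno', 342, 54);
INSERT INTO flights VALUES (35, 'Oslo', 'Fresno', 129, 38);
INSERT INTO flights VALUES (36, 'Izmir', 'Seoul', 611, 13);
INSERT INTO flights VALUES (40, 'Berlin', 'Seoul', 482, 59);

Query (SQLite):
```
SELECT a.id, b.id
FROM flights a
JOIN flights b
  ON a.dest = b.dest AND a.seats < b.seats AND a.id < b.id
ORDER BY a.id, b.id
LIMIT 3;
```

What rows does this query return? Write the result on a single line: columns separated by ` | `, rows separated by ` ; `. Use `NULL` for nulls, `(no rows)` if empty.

3 | 19 ; 6 | 32 ; 6 | 35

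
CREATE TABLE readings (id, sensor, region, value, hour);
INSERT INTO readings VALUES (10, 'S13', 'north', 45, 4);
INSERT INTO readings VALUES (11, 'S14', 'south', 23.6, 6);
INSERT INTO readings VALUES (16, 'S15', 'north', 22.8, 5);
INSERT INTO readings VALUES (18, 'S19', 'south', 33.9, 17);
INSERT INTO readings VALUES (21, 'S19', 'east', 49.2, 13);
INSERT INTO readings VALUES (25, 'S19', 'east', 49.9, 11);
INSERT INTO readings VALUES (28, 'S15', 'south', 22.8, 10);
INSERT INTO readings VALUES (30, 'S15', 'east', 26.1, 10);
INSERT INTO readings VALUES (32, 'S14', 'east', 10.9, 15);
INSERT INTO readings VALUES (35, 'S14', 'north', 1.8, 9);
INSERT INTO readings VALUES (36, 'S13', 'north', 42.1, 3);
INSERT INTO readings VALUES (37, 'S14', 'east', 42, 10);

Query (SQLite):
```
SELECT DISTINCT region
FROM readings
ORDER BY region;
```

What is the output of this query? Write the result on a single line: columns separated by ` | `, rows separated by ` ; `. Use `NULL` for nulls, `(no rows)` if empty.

east ; north ; south

Collect distinct region values from readings.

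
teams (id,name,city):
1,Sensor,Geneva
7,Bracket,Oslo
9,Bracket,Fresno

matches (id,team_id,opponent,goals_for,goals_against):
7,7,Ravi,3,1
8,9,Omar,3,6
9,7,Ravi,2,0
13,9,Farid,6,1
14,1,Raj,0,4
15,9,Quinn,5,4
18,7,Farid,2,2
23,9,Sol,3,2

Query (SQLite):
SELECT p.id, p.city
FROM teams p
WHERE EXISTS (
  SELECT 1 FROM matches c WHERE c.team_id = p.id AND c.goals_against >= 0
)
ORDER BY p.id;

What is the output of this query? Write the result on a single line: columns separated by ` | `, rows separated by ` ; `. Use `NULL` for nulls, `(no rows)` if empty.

For each teams row, check whether any matches with matching team_id has goals_against >= 0.
Keep rows where that is true.

1 | Geneva ; 7 | Oslo ; 9 | Fresno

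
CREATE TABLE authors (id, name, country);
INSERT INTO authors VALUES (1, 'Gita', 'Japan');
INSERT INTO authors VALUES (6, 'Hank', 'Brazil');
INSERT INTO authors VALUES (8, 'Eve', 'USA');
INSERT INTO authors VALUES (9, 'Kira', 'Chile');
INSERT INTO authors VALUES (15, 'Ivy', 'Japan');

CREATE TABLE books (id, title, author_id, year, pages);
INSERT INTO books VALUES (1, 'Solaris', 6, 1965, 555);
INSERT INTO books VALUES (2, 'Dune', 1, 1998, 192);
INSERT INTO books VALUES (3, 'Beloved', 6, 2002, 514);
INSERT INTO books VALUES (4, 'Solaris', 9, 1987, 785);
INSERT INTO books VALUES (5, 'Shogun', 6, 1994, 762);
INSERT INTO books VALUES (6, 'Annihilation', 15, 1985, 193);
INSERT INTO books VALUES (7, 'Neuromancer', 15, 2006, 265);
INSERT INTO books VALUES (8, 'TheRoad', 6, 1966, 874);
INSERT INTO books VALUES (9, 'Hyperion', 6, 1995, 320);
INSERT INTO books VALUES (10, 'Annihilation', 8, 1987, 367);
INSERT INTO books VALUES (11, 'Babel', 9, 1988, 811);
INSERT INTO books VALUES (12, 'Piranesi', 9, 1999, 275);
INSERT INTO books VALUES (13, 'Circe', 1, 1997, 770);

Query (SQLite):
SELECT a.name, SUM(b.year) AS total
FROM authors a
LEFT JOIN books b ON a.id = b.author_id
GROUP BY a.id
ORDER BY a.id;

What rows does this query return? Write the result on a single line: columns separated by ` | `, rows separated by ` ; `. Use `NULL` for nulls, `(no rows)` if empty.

Gita | 3995 ; Hank | 9922 ; Eve | 1987 ; Kira | 5974 ; Ivy | 3991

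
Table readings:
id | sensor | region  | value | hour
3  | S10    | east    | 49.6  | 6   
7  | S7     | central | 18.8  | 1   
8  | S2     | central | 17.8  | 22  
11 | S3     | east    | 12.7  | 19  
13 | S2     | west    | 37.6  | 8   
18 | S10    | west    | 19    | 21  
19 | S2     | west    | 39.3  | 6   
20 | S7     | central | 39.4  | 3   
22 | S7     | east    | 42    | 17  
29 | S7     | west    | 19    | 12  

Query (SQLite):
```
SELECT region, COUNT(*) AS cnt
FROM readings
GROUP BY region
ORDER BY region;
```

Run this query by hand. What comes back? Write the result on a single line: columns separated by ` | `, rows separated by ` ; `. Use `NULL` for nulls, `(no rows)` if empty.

Partition readings by region; compute COUNT(*) within each group.
  central: ids {7, 8, 20} → COUNT(*)=3
  east: ids {3, 11, 22} → COUNT(*)=3
  west: ids {13, 18, 19, 29} → COUNT(*)=4

central | 3 ; east | 3 ; west | 4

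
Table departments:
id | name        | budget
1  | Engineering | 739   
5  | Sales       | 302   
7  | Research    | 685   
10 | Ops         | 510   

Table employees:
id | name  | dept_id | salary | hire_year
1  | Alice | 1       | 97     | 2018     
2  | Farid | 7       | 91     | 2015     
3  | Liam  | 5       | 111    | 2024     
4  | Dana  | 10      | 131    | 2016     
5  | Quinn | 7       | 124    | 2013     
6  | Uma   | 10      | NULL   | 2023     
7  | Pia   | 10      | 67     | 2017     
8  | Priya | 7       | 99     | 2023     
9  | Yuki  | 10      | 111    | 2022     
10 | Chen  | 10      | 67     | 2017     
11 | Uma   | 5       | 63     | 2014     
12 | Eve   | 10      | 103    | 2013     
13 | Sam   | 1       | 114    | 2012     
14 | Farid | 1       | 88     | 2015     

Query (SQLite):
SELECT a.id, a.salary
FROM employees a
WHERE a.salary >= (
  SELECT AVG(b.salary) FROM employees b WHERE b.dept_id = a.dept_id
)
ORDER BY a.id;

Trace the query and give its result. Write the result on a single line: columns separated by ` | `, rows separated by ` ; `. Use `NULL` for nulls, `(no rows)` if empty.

For each employees row a, compute AVG(salary) over rows sharing a.dept_id.
Keep row a if a.salary >= that per-group AVG.
  dept_id=1: AVG(salary) = 99.666667
  dept_id=5: AVG(salary) = 87.0
  dept_id=7: AVG(salary) = 104.666667
  dept_id=10: AVG(salary) = 95.8

3 | 111 ; 4 | 131 ; 5 | 124 ; 9 | 111 ; 12 | 103 ; 13 | 114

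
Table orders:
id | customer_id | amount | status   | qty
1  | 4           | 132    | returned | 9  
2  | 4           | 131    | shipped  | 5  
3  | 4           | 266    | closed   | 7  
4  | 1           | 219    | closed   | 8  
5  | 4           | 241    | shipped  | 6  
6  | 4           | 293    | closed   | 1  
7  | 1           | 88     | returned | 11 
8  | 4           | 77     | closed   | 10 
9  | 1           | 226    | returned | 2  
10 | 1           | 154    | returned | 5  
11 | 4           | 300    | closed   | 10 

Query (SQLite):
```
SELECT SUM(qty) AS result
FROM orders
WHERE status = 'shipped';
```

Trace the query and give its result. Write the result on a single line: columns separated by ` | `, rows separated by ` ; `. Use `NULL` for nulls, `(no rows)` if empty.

Rows where status='shipped' → qty values: [5, 6].
SUM of non-NULL values = 11.

11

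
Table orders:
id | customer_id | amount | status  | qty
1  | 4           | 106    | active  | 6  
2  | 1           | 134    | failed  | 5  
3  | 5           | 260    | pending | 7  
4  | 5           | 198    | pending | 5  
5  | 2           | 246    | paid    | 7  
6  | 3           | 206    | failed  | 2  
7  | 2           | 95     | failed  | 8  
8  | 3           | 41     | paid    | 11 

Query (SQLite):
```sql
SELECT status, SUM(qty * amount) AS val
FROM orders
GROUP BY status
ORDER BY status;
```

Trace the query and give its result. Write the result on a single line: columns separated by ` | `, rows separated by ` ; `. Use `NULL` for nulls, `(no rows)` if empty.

For each row compute qty * amount.
Group by status; take SUM of the expression per group.
  active: ids {1} → SUM(qty * amount)=636
  failed: ids {2, 6, 7} → SUM(qty * amount)=1842
  paid: ids {5, 8} → SUM(qty * amount)=2173
  pending: ids {3, 4} → SUM(qty * amount)=2810

active | 636 ; failed | 1842 ; paid | 2173 ; pending | 2810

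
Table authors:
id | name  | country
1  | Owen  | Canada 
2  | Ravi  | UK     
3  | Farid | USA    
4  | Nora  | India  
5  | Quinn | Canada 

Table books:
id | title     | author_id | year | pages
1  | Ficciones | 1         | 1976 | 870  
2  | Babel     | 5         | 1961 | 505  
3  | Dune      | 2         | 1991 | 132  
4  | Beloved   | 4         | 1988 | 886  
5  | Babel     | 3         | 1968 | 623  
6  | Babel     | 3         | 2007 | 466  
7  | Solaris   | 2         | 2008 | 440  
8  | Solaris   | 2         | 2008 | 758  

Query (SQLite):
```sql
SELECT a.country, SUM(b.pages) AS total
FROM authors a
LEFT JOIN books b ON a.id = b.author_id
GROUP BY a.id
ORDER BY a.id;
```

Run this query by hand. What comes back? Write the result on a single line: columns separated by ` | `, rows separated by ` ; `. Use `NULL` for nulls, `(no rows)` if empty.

Canada | 870 ; UK | 1330 ; USA | 1089 ; India | 886 ; Canada | 505

LEFT JOIN keeps every authors row; unmatched ones get NULL for books columns.
Group by authors.id and compute SUM(b.pages). SUM over an all-NULL group is NULL.
  1: ids {1} → SUM(b.pages)=870
  2: ids {3, 7, 8} → SUM(b.pages)=1330
  3: ids {5, 6} → SUM(b.pages)=1089
  4: ids {4} → SUM(b.pages)=886
  5: ids {2} → SUM(b.pages)=505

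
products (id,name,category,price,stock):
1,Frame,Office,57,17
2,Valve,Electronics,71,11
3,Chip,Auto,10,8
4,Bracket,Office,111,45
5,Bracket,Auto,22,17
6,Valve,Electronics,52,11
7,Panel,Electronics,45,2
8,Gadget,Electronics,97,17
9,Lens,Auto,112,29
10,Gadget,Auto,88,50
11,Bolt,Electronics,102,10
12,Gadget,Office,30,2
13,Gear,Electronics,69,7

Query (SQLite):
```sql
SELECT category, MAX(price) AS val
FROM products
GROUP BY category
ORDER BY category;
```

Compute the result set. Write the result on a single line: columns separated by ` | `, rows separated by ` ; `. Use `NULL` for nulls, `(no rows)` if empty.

Auto | 112 ; Electronics | 102 ; Office | 111

Partition products by category; compute MAX(price) within each group.
  Auto: ids {3, 5, 9, 10} → MAX(price)=112
  Electronics: ids {2, 6, 7, 8, 11, 13} → MAX(price)=102
  Office: ids {1, 4, 12} → MAX(price)=111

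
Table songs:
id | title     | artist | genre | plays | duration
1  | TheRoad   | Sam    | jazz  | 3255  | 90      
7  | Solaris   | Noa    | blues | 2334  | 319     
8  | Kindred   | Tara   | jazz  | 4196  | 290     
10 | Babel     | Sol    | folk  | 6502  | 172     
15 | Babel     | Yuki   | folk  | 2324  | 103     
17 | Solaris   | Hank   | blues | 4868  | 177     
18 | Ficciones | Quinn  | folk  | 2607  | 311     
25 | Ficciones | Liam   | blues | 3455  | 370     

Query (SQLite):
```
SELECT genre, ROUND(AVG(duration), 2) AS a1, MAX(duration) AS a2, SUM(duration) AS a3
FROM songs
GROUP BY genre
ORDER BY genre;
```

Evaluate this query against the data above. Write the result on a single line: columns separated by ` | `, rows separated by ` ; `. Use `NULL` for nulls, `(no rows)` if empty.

Group songs by genre.
Per group compute: ROUND(AVG(duration), 2), MAX(duration), SUM(duration).
  blues: ids {7, 17, 25} → ROUND(AVG(duration), 2)=288.67, MAX(duration)=370, SUM(duration)=866
  folk: ids {10, 15, 18} → ROUND(AVG(duration), 2)=195.33, MAX(duration)=311, SUM(duration)=586
  jazz: ids {1, 8} → ROUND(AVG(duration), 2)=190, MAX(duration)=290, SUM(duration)=380

blues | 288.67 | 370 | 866 ; folk | 195.33 | 311 | 586 ; jazz | 190 | 290 | 380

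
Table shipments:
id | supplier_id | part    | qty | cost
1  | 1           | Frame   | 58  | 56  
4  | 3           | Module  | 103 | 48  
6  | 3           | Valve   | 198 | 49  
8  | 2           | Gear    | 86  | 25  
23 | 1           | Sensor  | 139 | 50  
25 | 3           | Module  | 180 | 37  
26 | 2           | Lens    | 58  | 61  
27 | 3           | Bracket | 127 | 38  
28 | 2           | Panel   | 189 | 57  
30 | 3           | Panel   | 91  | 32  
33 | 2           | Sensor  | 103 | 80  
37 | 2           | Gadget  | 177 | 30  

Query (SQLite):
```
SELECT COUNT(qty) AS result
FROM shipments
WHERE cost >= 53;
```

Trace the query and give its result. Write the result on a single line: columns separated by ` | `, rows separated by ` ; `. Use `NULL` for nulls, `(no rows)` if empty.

4

Rows where cost >= 53 → qty values: [58, 58, 189, 103].
COUNT(qty) counts non-NULL values → 4.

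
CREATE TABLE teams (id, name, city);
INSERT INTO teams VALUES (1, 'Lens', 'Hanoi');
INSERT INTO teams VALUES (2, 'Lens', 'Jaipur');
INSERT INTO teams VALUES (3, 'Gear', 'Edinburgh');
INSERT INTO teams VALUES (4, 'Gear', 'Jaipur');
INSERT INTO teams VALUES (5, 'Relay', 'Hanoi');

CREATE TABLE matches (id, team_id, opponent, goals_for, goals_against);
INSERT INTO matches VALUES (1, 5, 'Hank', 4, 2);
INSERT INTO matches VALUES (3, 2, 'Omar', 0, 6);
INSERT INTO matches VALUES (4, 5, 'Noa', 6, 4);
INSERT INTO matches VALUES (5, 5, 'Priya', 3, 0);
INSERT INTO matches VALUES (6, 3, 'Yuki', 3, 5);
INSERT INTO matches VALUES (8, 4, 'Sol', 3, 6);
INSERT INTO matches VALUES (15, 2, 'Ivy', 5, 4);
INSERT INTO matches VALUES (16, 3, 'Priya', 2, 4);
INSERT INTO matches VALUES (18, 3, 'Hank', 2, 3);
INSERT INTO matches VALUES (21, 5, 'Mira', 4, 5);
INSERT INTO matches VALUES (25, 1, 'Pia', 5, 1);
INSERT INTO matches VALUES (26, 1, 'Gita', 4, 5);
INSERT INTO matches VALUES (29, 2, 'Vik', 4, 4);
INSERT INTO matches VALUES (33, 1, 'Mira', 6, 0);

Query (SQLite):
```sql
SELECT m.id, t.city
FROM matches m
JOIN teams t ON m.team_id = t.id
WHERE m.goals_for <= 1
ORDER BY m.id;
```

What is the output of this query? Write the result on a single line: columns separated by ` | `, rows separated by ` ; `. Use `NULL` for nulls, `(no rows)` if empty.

3 | Jaipur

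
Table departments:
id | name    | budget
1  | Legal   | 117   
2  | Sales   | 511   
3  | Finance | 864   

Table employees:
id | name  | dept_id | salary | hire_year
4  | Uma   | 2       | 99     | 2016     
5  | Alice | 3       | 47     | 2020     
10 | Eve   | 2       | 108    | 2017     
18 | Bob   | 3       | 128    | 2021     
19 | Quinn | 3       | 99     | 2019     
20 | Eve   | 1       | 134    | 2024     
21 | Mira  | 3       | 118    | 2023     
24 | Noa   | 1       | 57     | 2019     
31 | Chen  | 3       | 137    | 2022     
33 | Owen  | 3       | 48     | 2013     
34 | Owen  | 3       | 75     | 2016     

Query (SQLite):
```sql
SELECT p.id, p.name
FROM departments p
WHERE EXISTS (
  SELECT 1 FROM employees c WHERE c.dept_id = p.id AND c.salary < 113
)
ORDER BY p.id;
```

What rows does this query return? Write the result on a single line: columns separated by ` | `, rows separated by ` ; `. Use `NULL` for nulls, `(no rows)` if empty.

1 | Legal ; 2 | Sales ; 3 | Finance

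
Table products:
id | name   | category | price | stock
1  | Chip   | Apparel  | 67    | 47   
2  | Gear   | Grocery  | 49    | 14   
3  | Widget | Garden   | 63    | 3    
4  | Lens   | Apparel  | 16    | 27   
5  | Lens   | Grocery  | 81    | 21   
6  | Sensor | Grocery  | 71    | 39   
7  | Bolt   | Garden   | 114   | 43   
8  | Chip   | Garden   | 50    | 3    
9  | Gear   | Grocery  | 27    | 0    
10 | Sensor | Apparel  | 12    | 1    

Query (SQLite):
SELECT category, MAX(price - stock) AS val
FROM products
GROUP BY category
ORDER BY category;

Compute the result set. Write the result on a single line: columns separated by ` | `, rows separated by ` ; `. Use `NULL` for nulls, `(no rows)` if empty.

Apparel | 20 ; Garden | 71 ; Grocery | 60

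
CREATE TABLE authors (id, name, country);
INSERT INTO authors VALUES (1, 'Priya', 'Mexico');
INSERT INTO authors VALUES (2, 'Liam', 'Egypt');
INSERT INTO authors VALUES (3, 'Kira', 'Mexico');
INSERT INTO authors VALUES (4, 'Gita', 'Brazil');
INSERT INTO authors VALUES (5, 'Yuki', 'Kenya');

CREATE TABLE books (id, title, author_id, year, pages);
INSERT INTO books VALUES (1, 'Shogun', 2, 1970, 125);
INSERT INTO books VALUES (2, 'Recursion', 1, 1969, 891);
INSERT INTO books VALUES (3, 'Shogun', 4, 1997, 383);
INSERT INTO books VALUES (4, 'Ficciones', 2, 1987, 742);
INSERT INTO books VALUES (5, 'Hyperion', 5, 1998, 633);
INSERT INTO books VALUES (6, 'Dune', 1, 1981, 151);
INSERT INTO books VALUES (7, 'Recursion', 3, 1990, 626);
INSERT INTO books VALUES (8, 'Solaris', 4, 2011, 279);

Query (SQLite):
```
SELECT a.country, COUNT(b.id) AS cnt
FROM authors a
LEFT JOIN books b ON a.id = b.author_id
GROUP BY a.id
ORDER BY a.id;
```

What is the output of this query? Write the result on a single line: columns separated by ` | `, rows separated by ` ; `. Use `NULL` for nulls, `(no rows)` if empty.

LEFT JOIN keeps every authors row; unmatched ones get NULL for books columns.
Group by authors.id and compute COUNT(b.id). COUNT(col) of an all-NULL group is 0.
  1: ids {2, 6} → COUNT(b.id)=2
  2: ids {1, 4} → COUNT(b.id)=2
  3: ids {7} → COUNT(b.id)=1
  4: ids {3, 8} → COUNT(b.id)=2
  5: ids {5} → COUNT(b.id)=1

Mexico | 2 ; Egypt | 2 ; Mexico | 1 ; Brazil | 2 ; Kenya | 1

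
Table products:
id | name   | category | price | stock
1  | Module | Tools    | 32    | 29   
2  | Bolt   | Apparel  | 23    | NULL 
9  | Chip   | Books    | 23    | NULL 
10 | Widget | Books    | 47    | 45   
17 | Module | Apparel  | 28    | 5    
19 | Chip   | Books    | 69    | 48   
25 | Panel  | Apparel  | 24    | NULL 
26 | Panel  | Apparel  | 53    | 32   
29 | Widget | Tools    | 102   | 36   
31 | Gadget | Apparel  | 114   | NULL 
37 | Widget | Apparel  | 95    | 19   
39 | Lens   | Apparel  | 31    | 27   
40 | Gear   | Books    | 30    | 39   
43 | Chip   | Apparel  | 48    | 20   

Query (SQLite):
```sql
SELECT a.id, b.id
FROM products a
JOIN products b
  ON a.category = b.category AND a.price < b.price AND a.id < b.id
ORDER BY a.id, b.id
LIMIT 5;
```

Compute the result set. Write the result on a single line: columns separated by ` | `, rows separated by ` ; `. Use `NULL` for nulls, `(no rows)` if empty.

1 | 29 ; 2 | 17 ; 2 | 25 ; 2 | 26 ; 2 | 31

Pairs (a,b) with same category, a.price < b.price, a.id < b.id.
category groups: Apparel:{2,17,25,26,31,37,39,43} Books:{9,10,19,40} Tools:{1,29}
Ordered by (a.id, b.id); first 5.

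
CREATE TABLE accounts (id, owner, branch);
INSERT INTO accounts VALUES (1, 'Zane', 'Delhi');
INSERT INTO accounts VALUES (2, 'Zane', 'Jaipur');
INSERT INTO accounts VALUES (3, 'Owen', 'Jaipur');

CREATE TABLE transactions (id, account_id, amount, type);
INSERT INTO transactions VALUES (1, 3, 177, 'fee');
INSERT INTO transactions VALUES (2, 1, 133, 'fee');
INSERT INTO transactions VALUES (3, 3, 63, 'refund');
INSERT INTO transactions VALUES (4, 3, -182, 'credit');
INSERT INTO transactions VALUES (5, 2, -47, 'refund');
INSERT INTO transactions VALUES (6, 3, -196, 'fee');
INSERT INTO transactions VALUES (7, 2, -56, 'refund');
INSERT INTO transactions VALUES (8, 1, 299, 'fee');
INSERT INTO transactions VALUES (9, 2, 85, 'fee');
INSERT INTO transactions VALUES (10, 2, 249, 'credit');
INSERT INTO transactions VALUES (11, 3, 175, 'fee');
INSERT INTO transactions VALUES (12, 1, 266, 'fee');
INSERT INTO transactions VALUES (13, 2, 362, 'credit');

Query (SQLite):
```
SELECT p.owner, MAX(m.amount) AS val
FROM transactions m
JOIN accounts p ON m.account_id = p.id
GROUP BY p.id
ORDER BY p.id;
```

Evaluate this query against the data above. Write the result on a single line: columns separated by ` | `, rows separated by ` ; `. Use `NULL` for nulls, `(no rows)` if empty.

Zane | 299 ; Zane | 362 ; Owen | 177

Join each transactions row to its accounts via account_id.
Group joined rows by accounts.id; compute MAX(m.amount) per group.
  1: ids {2, 8, 12} → MAX(m.amount)=299
  2: ids {5, 7, 9, 10, 13} → MAX(m.amount)=362
  3: ids {1, 3, 4, 6, 11} → MAX(m.amount)=177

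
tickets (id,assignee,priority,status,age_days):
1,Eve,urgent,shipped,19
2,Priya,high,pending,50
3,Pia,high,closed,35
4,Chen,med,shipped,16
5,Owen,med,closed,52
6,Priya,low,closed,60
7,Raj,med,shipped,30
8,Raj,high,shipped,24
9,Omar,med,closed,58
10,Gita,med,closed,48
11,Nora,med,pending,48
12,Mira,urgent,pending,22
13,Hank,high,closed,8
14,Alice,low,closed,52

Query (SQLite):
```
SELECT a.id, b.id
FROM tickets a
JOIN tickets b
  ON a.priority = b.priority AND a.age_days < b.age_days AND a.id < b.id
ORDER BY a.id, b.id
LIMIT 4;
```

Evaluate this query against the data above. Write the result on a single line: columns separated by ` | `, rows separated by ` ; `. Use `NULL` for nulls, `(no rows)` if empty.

1 | 12 ; 4 | 5 ; 4 | 7 ; 4 | 9

Pairs (a,b) with same priority, a.age_days < b.age_days, a.id < b.id.
priority groups: high:{2,3,8,13} low:{6,14} med:{4,5,7,9,10,11} urgent:{1,12}
Ordered by (a.id, b.id); first 4.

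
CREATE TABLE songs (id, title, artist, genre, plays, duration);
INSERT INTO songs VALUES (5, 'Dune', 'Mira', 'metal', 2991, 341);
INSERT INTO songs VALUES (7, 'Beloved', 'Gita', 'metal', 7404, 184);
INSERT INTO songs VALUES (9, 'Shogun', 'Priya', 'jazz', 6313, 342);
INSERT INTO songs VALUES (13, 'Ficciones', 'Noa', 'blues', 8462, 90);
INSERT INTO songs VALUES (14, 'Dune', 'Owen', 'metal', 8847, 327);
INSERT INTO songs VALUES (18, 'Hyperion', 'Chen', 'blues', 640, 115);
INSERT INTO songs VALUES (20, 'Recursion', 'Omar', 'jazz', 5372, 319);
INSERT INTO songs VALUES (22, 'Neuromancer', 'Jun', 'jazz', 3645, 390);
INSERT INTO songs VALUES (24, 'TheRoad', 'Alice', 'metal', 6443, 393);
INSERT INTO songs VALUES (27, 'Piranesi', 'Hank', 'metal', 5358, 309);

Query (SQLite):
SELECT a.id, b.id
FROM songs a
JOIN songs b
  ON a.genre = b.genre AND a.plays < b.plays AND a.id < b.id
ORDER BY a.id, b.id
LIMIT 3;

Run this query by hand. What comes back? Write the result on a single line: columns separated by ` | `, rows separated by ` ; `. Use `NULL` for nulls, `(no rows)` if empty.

Pairs (a,b) with same genre, a.plays < b.plays, a.id < b.id.
genre groups: blues:{13,18} jazz:{9,20,22} metal:{5,7,14,24,27}
Ordered by (a.id, b.id); first 3.

5 | 7 ; 5 | 14 ; 5 | 24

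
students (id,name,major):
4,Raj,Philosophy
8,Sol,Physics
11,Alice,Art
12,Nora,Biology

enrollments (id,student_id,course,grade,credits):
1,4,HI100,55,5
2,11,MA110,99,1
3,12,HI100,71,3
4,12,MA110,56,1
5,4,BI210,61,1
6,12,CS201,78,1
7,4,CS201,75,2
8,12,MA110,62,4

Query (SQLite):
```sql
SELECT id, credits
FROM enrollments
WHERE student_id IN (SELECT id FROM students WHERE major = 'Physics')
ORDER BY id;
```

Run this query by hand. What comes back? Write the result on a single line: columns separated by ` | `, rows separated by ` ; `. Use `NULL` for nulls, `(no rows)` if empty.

(no rows)

Inner query: students.id where major = 'Physics'.
Outer: keep enrollments rows whose student_id is in that set.
Inner query → {8}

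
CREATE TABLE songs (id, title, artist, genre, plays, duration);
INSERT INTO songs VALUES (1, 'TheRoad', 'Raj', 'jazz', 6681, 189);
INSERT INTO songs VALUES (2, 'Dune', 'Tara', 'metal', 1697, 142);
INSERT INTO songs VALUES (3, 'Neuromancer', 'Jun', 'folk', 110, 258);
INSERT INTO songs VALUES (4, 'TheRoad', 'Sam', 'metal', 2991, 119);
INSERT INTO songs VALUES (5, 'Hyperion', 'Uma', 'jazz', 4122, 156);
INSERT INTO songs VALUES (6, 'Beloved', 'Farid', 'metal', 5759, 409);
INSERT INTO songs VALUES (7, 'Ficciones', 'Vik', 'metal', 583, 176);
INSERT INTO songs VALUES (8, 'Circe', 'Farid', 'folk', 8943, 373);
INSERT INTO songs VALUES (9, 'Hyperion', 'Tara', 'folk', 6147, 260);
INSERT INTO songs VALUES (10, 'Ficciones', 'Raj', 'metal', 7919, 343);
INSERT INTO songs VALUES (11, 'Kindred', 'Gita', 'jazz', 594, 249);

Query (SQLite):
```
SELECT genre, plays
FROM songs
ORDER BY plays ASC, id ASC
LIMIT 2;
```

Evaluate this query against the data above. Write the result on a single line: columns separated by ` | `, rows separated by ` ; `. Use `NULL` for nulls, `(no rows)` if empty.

folk | 110 ; metal | 583

Sort by plays asc, tiebreak id asc: (110, id=3), (583, id=7), (594, id=11), (1697, id=2), (2991, id=4) …. Take first 2.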